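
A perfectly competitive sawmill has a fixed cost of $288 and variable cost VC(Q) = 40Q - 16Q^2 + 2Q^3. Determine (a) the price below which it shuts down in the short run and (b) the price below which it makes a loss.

Shutdown price = min AVC. AVC = 40 - 16Q + 2Q^2, with vertex at Q = 4 and minimum $8.
ATC = 288/Q + 40 - 16Q + 2Q^2. Setting dATC/dQ = −288/Q^2 − 16 + 4Q = 0 gives Q = 6 (since 4·6^3 − 16·6^2 = 288).
min ATC = 288/6 + 40 − 16·6 + 2·6^2 = $64. That is the break-even price.
Between these two prices the firm operates at a loss; above $64 it earns a profit.

Shutdown price = $8; break-even price = $64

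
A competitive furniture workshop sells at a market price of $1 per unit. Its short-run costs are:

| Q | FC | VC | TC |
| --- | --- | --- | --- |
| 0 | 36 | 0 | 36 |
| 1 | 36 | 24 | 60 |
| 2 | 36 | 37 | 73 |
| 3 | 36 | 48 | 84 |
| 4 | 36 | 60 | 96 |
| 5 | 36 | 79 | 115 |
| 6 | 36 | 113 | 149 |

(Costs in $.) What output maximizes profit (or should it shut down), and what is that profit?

Q = 0 (shut down); profit = -$36

Tabulate TR − TC: Q=0: -36; Q=1: -59; Q=2: -71; Q=3: -81; Q=4: -92; Q=5: -110; Q=6: -143.
Profit is highest at Q = 0. Equivalently, the lowest AVC in the table is 60/4 ≈ $15 at Q = 4, and P = $1 falls below it — price never covers variable cost, so the firm shuts down and loses only its fixed cost.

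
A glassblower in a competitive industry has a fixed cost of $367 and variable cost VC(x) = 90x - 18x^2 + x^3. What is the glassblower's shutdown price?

The firm shuts down when price falls below the minimum of average variable cost. AVC = VC/x = 90 - 18x + x^2.
dAVC/dx = -18 + 2x = 0 gives x = 9. min AVC = 90 - 18·9 + 9^2 = 9.
The firm shuts down for any P below $9.

$9 per unit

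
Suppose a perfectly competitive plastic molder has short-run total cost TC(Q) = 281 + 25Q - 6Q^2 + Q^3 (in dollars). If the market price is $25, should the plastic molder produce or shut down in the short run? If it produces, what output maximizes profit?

Variable cost is VC = 25Q - 6Q^2 + Q^3, so AVC = VC/Q = 25 - 6Q + Q^2 and MC = dTC/dQ = 25 - 12Q + 3Q^2.
AVC hits its minimum where MC = AVC, at Q = 3, giving min AVC = 25 - 6·3 + 3^2 = $16.
P = $25 exceeds min AVC = $16, so the firm stays open.
P = MC gives -12Q + 3Q^2 = 0, with roots 0 and 4. Take the larger (rising MC): Q* = 4.
Check: AVC at Q = 4 is $17 ≤ P, so revenue covers variable cost.
Profit = P·Q − TC = 25·4 − 349 = -$249, a loss, but smaller than the $281 fixed cost the firm would lose by shutting down.

Produce at Q = 4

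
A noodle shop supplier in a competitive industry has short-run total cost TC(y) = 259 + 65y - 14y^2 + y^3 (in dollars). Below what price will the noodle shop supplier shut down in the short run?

The shutdown price is the minimum of AVC. VC = 65y - 14y^2 + y^3, so AVC = 65 - 14y + y^2.
At the minimum of AVC, MC = AVC. MC = 65 - 28y + 3y^2; setting MC = AVC gives 2y^2 - 14y = 0, so y = 7. min AVC = 16.
For P < $16 the firm produces nothing.

$16 per unit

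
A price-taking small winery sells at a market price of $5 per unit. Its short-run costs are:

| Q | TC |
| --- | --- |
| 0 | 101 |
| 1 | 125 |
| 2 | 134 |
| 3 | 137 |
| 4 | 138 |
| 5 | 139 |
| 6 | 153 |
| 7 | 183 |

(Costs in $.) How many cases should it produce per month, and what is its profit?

Q = 0 (shut down); profit = -$101

Profit at each row (π = 5Q − TC): Q=0: -101; Q=1: -120; Q=2: -124; Q=3: -122; Q=4: -118; Q=5: -114; Q=6: -123; Q=7: -148.
Profit is highest at Q = 0. Equivalently, the lowest AVC in the table is 38/5 ≈ $7.60 at Q = 5, and P = $5 falls below it — price never covers variable cost, so the firm shuts down and loses only its fixed cost.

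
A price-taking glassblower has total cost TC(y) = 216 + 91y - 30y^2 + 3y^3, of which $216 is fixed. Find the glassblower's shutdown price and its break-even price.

Shutdown price = $16; break-even price = $55

Shutdown price = min AVC. AVC = 91 - 30y + 3y^2, with vertex at y = 5 and minimum $16.
ATC = 216/y + 91 - 30y + 3y^2. Setting dATC/dy = −216/y^2 − 30 + 6y = 0 gives y = 6 (since 6·6^3 − 30·6^2 = 216).
min ATC = 216/6 + 91 − 30·6 + 3·6^2 = $55. That is the break-even price.
Between these two prices the firm operates at a loss; above $55 it earns a profit.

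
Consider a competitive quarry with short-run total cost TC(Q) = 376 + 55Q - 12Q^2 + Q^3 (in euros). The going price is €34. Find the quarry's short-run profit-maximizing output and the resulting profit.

AVC = 55 - 12Q + Q^2; min AVC = €19 at Q = 6. Since P = €34 ≥ min AVC, the firm produces.
With MC = 55 - 24Q + 3Q^2, P = MC on the upward-sloping part at Q* = 7.
TR = 34·7 = 238. TC = 376 + 140 = 516. Profit = 238 − 516 = -€278.
By producing, the firm covers all variable cost plus €98 of fixed cost; shutting down would lose the full €376.

Profit = -€278 at Q = 7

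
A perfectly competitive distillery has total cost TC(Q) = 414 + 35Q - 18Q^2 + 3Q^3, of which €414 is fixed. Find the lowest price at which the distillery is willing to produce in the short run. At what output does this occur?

Short-run supply begins at min AVC. From VC = 35Q - 18Q^2 + 3Q^3, AVC = 35 - 18Q + 3Q^2.
At the minimum of AVC, MC = AVC. MC = 35 - 36Q + 9Q^2; setting MC = AVC gives 6Q^2 - 18Q = 0, so Q = 3. min AVC = 8.
For P < €8 the firm produces nothing.

€8 per unit, at Q = 3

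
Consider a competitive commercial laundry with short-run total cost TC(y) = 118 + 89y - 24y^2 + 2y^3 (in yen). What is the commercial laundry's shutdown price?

¥17 per unit

Short-run supply begins at min AVC. From VC = 89y - 24y^2 + 2y^3, AVC = 89 - 24y + 2y^2.
At the minimum of AVC, MC = AVC. MC = 89 - 48y + 6y^2; setting MC = AVC gives 4y^2 - 24y = 0, so y = 6. min AVC = 17.
The firm shuts down for any P below ¥17.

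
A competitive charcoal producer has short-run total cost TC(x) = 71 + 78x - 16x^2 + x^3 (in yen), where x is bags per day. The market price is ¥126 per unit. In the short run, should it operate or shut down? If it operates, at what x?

Produce at x = 12

Strip out fixed cost: VC = 78x - 16x^2 + x^3. Then AVC = 78 - 16x + x^2 and MC = 78 - 32x + 3x^2.
AVC hits its minimum where MC = AVC, at x = 8, giving min AVC = 78 - 16·8 + 8^2 = ¥14.
Because ¥126 ≥ ¥14, revenue can cover variable cost; the firm operates.
Solving P = MC: -48 - 32x + 3x^2 = 0 ⇒ x = -4/3 or 12. On the upward-sloping branch, x* = 12.
Check: AVC at x = 12 is ¥30 ≤ P, so revenue covers variable cost.
Profit = P·x − TC = 126·12 − 431 = ¥1081.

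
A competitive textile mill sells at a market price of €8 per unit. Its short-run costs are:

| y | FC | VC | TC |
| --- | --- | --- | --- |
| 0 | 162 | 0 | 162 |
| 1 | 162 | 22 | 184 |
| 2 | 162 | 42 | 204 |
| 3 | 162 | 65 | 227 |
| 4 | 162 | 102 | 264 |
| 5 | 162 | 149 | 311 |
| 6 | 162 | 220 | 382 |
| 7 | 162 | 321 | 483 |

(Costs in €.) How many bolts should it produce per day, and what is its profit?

y = 0 (shut down); profit = -€162

Tabulate TR − TC: y=0: -162; y=1: -176; y=2: -188; y=3: -203; y=4: -232; y=5: -271; y=6: -334; y=7: -427.
Profit is highest at y = 0. Equivalently, the lowest AVC in the table is 42/2 ≈ €21 at y = 2, and P = €8 falls below it — price never covers variable cost, so the firm shuts down and loses only its fixed cost.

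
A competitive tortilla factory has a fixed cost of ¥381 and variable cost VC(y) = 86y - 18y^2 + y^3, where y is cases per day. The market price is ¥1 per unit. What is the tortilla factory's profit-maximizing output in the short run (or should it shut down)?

Shut down

From TC, MC = TC'(y) = 86 - 36y + 3y^2 and AVC = VC/y = 86 - 18y + y^2.
AVC hits its minimum where MC = AVC, at y = 9, giving min AVC = 86 - 18·9 + 9^2 = ¥5.
With P < min AVC (¥1 < ¥5), every unit sold adds to the loss.
The firm minimizes its loss by shutting down and losing only its fixed cost of ¥381.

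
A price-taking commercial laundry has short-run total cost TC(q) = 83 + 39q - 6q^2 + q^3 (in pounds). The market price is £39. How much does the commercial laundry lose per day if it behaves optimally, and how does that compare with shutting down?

Profit = -£51 at q = 4

AVC = 39 - 6q + q^2 has its minimum £30 at q = 3; price £39 clears that bar, so the firm operates.
With MC = 39 - 12q + 3q^2, P = MC on the upward-sloping part at q* = 4.
TR = 39·4 = 156. TC = 83 + 124 = 207. Profit = 156 − 207 = -£51.
That loss of £51 beats the £83 the firm would lose by shutting down; producing recovers £32 of fixed cost.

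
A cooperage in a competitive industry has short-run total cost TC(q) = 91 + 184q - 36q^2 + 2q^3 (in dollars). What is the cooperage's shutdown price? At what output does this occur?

$22 per unit, at q = 9

Short-run supply begins at min AVC. From VC = 184q - 36q^2 + 2q^3, AVC = 184 - 36q + 2q^2.
At the minimum of AVC, MC = AVC. MC = 184 - 72q + 6q^2; setting MC = AVC gives 4q^2 - 36q = 0, so q = 9. min AVC = 22.
For P < $22 the firm produces nothing.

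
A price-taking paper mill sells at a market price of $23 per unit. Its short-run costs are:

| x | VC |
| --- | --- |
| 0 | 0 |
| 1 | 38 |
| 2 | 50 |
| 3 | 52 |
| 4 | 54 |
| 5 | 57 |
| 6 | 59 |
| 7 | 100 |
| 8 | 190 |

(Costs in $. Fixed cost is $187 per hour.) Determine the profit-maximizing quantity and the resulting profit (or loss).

Tabulate TR − TC: x=0: -187; x=1: -202; x=2: -191; x=3: -170; x=4: -149; x=5: -129; x=6: -108; x=7: -126; x=8: -193.
Profit is maximized at x = 6. AVC there is 59/6 = $9.83 ≤ P, so producing beats shutting down (which would give -$187).

x = 6; profit = -$108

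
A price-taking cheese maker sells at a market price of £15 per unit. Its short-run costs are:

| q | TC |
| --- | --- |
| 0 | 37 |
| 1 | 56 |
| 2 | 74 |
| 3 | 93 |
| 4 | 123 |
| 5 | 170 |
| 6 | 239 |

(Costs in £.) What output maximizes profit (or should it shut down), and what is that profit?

Profit at each row (π = 15q − TC): q=0: -37; q=1: -41; q=2: -44; q=3: -48; q=4: -63; q=5: -95; q=6: -149.
Profit is highest at q = 0. Equivalently, the lowest AVC in the table is 37/2 ≈ £18.50 at q = 2, and P = £15 falls below it — price never covers variable cost, so the firm shuts down and loses only its fixed cost.

q = 0 (shut down); profit = -£37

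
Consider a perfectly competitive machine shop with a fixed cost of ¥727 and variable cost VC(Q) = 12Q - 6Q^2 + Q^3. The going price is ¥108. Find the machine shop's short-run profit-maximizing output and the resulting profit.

Profit = -¥87 at Q = 8

AVC = 12 - 6Q + Q^2 has its minimum ¥3 at Q = 3; price ¥108 clears that bar, so the firm operates.
With MC = 12 - 12Q + 3Q^2, P = MC on the upward-sloping part at Q* = 8.
TR = 108·8 = 864. TC = 727 + 224 = 951. Profit = 864 − 951 = -¥87.
That loss of ¥87 beats the ¥727 the firm would lose by shutting down; producing recovers ¥640 of fixed cost.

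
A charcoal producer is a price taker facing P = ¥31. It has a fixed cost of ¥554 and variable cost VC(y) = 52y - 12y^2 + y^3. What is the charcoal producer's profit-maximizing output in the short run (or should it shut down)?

Variable cost is VC = 52y - 12y^2 + y^3, so AVC = VC/y = 52 - 12y + y^2 and MC = dTC/dy = 52 - 24y + 3y^2.
AVC is minimized where dAVC/dy = -12 + 2y = 0, at y = 6; min AVC = 52 - 12·6 + 6^2 = ¥16.
Since P = ¥31 ≥ min AVC = ¥16, price covers variable cost and the firm should produce.
Set P = MC: 31 = 52 - 24y + 3y^2 → 21 - 24y + 3y^2 = 0. The roots are y = 1 and y = 7; the profit-maximizing output is on the rising part of MC, so y* = 7.
Check: AVC at y = 7 is ¥17 ≤ P, so revenue covers variable cost.
Profit = P·y − TC = 31·7 − 673 = -¥456, a loss, but smaller than the ¥554 fixed cost the firm would lose by shutting down.

Produce at y = 7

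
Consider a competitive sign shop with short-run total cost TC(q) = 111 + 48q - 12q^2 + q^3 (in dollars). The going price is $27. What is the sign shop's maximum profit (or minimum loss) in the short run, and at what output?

AVC = 48 - 12q + q^2 has its minimum $12 at q = 6; price $27 clears that bar, so the firm operates.
With MC = 48 - 24q + 3q^2, P = MC on the upward-sloping part at q* = 7.
TR = 27·7 = 189. TC = 111 + 91 = 202. Profit = 189 − 202 = -$13.
That loss of $13 beats the $111 the firm would lose by shutting down; producing recovers $98 of fixed cost.

Profit = -$13 at q = 7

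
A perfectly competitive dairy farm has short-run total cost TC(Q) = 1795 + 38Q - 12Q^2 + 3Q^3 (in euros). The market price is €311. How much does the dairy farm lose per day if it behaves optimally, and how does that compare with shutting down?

Profit = -€325 at Q = 7

AVC = 38 - 12Q + 3Q^2 has its minimum €26 at Q = 2; price €311 clears that bar, so the firm operates.
With MC = 38 - 24Q + 9Q^2, P = MC on the upward-sloping part at Q* = 7.
TR = 311·7 = 2177. TC = 1795 + 707 = 2502. Profit = 2177 − 2502 = -€325.
Shutting down would mean losing the fixed cost of €1795, so operating at a loss of €325 is better by €1470.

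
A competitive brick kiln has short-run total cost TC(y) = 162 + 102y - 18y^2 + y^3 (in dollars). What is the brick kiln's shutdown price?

Short-run supply begins at min AVC. From VC = 102y - 18y^2 + y^3, AVC = 102 - 18y + y^2.
dAVC/dy = -18 + 2y = 0 gives y = 9. min AVC = 102 - 18·9 + 9^2 = 21.
So the shutdown price is $21.

$21 per unit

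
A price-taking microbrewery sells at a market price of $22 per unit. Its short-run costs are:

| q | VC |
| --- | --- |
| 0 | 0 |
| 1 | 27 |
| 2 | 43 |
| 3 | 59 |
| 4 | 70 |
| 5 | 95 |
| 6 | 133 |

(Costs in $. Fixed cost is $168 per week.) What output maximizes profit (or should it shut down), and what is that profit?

Tabulate TR − TC: q=0: -168; q=1: -173; q=2: -167; q=3: -161; q=4: -150; q=5: -153; q=6: -169.
Profit is maximized at q = 4. AVC there is 70/4 = $17.50 ≤ P, so producing beats shutting down (which would give -$168).

q = 4; profit = -$150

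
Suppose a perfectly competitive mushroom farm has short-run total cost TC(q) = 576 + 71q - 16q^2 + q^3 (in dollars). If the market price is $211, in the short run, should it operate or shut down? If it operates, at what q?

From TC, MC = TC'(q) = 71 - 32q + 3q^2 and AVC = VC/q = 71 - 16q + q^2.
AVC is minimized where dAVC/dq = -16 + 2q = 0, at q = 8; min AVC = 71 - 16·8 + 8^2 = $7.
Since P = $211 ≥ min AVC = $7, price covers variable cost and the firm should produce.
Solving P = MC: -140 - 32q + 3q^2 = 0 ⇒ q = -10/3 or 14. On the upward-sloping branch, q* = 14.
Check: AVC at q = 14 is $43 ≤ P, so revenue covers variable cost.
Profit = P·q − TC = 211·14 − 1178 = $1776.

Produce at q = 14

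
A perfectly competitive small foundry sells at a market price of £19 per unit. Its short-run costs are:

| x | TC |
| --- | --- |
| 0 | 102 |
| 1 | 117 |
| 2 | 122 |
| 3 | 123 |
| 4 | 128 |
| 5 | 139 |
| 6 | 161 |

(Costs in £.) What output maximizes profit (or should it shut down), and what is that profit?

x = 5; profit = -£44

Compute π = P·x − TC at each output: x=0: -102; x=1: -98; x=2: -84; x=3: -66; x=4: -52; x=5: -44; x=6: -47.
Profit is maximized at x = 5. AVC there is 37/5 = £7.40 ≤ P, so producing beats shutting down (which would give -£102).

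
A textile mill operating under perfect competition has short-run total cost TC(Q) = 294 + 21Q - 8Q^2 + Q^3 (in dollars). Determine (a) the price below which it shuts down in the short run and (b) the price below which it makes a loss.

Shutdown price = $5; break-even price = $56

AVC = 21 - 8Q + Q^2; minimized at Q = 4, giving min AVC = $5. That is the shutdown price.
ATC = 294/Q + 21 - 8Q + Q^2. Setting dATC/dQ = −294/Q^2 − 8 + 2Q = 0 gives Q = 7 (since 2·7^3 − 8·7^2 = 294).
min ATC = 294/7 + 21 − 8·7 + 7^2 = $56. That is the break-even price.
Between these two prices the firm operates at a loss; above $56 it earns a profit.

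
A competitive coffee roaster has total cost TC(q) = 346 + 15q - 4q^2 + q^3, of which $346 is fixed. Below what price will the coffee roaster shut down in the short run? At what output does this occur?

Short-run supply begins at min AVC. From VC = 15q - 4q^2 + q^3, AVC = 15 - 4q + q^2.
At the minimum of AVC, MC = AVC. MC = 15 - 8q + 3q^2; setting MC = AVC gives 2q^2 - 4q = 0, so q = 2. min AVC = 11.
The firm shuts down for any P below $11.

$11 per unit, at q = 2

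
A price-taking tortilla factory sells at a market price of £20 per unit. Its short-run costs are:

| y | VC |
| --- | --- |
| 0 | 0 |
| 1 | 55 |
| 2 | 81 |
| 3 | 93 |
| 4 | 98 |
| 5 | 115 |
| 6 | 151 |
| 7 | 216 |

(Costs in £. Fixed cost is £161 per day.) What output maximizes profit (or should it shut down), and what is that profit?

y = 0 (shut down); profit = -£161

Tabulate TR − TC: y=0: -161; y=1: -196; y=2: -202; y=3: -194; y=4: -179; y=5: -176; y=6: -192; y=7: -237.
Profit is highest at y = 0. Equivalently, the lowest AVC in the table is 115/5 ≈ £23 at y = 5, and P = £20 falls below it — price never covers variable cost, so the firm shuts down and loses only its fixed cost.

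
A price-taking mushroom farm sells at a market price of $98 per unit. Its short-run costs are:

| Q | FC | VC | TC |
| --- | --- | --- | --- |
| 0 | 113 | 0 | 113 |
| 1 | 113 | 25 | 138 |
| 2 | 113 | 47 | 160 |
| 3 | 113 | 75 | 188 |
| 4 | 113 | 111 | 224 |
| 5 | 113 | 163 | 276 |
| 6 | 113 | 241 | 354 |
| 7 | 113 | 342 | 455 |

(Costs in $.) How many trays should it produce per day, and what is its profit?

Q = 6; profit = $234

Compute π = P·Q − TC at each output: Q=0: -113; Q=1: -40; Q=2: 36; Q=3: 106; Q=4: 168; Q=5: 214; Q=6: 234; Q=7: 231.
Profit is maximized at Q = 6. AVC there is 241/6 = $40.17 ≤ P, so producing beats shutting down (which would give -$113).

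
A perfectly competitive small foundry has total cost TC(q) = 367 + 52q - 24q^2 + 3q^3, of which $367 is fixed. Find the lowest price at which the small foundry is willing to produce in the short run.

The firm shuts down when price falls below the minimum of average variable cost. AVC = VC/q = 52 - 24q + 3q^2.
At the minimum of AVC, MC = AVC. MC = 52 - 48q + 9q^2; setting MC = AVC gives 6q^2 - 24q = 0, so q = 4. min AVC = 4.
The firm shuts down for any P below $4.

$4 per unit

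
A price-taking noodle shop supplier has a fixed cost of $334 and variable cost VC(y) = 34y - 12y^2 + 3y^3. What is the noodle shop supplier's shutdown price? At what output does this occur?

$22 per unit, at y = 2

Short-run supply begins at min AVC. From VC = 34y - 12y^2 + 3y^3, AVC = 34 - 12y + 3y^2.
At the minimum of AVC, MC = AVC. MC = 34 - 24y + 9y^2; setting MC = AVC gives 6y^2 - 12y = 0, so y = 2. min AVC = 22.
For P < $22 the firm produces nothing.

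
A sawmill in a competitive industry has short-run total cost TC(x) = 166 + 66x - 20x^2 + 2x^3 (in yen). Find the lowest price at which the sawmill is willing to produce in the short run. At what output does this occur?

The shutdown price is the minimum of AVC. VC = 66x - 20x^2 + 2x^3, so AVC = 66 - 20x + 2x^2.
At the minimum of AVC, MC = AVC. MC = 66 - 40x + 6x^2; setting MC = AVC gives 4x^2 - 20x = 0, so x = 5. min AVC = 16.
For P < ¥16 the firm produces nothing.

¥16 per unit, at x = 5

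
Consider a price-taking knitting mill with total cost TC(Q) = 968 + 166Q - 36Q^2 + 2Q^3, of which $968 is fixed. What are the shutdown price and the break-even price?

Shutdown price = min AVC. AVC = 166 - 36Q + 2Q^2, with vertex at Q = 9 and minimum $4.
ATC = 968/Q + 166 - 36Q + 2Q^2. Setting dATC/dQ = −968/Q^2 − 36 + 4Q = 0 gives Q = 11 (since 4·11^3 − 36·11^2 = 968).
min ATC = 968/11 + 166 − 36·11 + 2·11^2 = $100. That is the break-even price.
For $4 ≤ P < $100 the firm produces at a loss; below $4 it shuts down.

Shutdown price = $4; break-even price = $100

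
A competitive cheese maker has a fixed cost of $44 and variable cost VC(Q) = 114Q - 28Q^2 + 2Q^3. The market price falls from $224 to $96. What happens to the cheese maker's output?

Output falls from 11 to 9

AVC = 114 - 28Q + 2Q^2, minimized at Q = 7 where min AVC = $16. MC = 114 - 56Q + 6Q^2.
With P = $224 above the shutdown price, P = MC gives Q = 11.
At P = $96 ≥ min AVC, set P = MC: Q = 9. The firm stays open but cuts output.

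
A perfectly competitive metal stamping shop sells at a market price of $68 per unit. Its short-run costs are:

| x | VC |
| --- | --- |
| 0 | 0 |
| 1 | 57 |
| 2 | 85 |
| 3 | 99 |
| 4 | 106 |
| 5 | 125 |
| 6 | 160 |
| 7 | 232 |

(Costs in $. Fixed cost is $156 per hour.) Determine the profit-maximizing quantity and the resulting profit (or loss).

Profit at each row (π = 68x − TC): x=0: -156; x=1: -145; x=2: -105; x=3: -51; x=4: 10; x=5: 59; x=6: 92; x=7: 88.
Profit is maximized at x = 6. AVC there is 160/6 = $26.67 ≤ P, so producing beats shutting down (which would give -$156).

x = 6; profit = $92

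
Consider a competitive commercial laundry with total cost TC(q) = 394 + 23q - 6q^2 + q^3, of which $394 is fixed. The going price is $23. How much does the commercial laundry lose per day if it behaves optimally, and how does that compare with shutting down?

Profit = -$362 at q = 4

AVC = 23 - 6q + q^2 has its minimum $14 at q = 3; price $23 clears that bar, so the firm operates.
MC = 23 - 12q + 3q^2. Setting P = MC and taking the root on the rising branch gives q* = 4.
TR = 23·4 = 92. TC = 394 + 60 = 454. Profit = 92 − 454 = -$362.
By producing, the firm covers all variable cost plus $32 of fixed cost; shutting down would lose the full $394.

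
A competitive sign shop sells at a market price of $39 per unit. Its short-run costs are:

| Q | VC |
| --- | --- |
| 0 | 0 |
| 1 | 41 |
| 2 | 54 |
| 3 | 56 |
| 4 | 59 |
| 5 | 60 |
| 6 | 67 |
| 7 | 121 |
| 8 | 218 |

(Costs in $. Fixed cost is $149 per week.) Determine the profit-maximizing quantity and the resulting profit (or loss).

Compute π = P·Q − TC at each output: Q=0: -149; Q=1: -151; Q=2: -125; Q=3: -88; Q=4: -52; Q=5: -14; Q=6: 18; Q=7: 3; Q=8: -55.
Profit is maximized at Q = 6. AVC there is 67/6 = $11.17 ≤ P, so producing beats shutting down (which would give -$149).

Q = 6; profit = $18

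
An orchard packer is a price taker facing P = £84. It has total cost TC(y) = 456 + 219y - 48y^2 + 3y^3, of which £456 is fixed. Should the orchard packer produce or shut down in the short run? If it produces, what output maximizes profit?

Variable cost is VC = 219y - 48y^2 + 3y^3, so AVC = VC/y = 219 - 48y + 3y^2 and MC = dTC/dy = 219 - 96y + 9y^2.
AVC hits its minimum where MC = AVC, at y = 8, giving min AVC = 219 - 48·8 + 3·8^2 = £27.
Since P = £84 ≥ min AVC = £27, price covers variable cost and the firm should produce.
Solving P = MC: 135 - 96y + 9y^2 = 0 ⇒ y = 5/3 or 9. On the upward-sloping branch, y* = 9.
Check: AVC at y = 9 is £30 ≤ P, so revenue covers variable cost.
Profit = P·y − TC = 84·9 − 726 = £30.

Produce at y = 9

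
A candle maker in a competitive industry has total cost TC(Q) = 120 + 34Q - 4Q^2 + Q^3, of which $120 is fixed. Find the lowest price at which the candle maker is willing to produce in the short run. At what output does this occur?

The firm shuts down when price falls below the minimum of average variable cost. AVC = VC/Q = 34 - 4Q + Q^2.
dAVC/dQ = -4 + 2Q = 0 gives Q = 2. min AVC = 34 - 4·2 + 2^2 = 30.
So the shutdown price is $30.

$30 per unit, at Q = 2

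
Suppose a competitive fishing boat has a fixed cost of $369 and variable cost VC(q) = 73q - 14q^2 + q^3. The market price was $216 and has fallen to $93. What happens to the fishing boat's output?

Output falls from 13 to 10

MC = 73 - 28q + 3q^2; the shutdown threshold is min AVC = $24 (at q = 7).
At P = $216 ≥ min AVC, set P = MC on the rising branch: q = 13.
At P = $93 ≥ min AVC, set P = MC: q = 10. The firm stays open but cuts output.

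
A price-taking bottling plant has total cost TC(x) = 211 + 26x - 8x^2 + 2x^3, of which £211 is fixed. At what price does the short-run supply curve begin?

The firm shuts down when price falls below the minimum of average variable cost. AVC = VC/x = 26 - 8x + 2x^2.
dAVC/dx = -8 + 4x = 0 gives x = 2. min AVC = 26 - 8·2 + 2·2^2 = 18.
For P < £18 the firm produces nothing.

£18 per unit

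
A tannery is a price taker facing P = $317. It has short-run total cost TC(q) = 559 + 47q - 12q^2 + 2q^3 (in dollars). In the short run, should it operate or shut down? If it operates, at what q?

Variable cost is VC = 47q - 12q^2 + 2q^3, so AVC = VC/q = 47 - 12q + 2q^2 and MC = dTC/dq = 47 - 24q + 6q^2.
AVC is minimized where dAVC/dq = -12 + 4q = 0, at q = 3; min AVC = 47 - 12·3 + 2·3^2 = $29.
Because $317 ≥ $29, revenue can cover variable cost; the firm operates.
P = MC gives -270 - 24q + 6q^2 = 0, with roots -5 and 9. Take the larger (rising MC): q* = 9.
Check: AVC at q = 9 is $101 ≤ P, so revenue covers variable cost.
Profit = P·q − TC = 317·9 − 1468 = $1385.

Produce at q = 9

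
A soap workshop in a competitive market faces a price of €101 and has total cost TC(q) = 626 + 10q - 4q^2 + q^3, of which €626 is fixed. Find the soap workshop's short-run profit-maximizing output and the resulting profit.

AVC = 10 - 4q + q^2 has its minimum €6 at q = 2; price €101 clears that bar, so the firm operates.
MC = 10 - 8q + 3q^2. Setting P = MC and taking the root on the rising branch gives q* = 7.
TR = 101·7 = 707. TC = 626 + 217 = 843. Profit = 707 − 843 = -€136.
That loss of €136 beats the €626 the firm would lose by shutting down; producing recovers €490 of fixed cost.

Profit = -€136 at q = 7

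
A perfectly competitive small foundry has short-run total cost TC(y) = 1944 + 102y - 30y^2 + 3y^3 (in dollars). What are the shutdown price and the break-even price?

Shutdown price = $27; break-even price = $291

Shutdown price = min AVC. AVC = 102 - 30y + 3y^2, with vertex at y = 5 and minimum $27.
ATC = 1944/y + 102 - 30y + 3y^2. Setting dATC/dy = −1944/y^2 − 30 + 6y = 0 gives y = 9 (since 6·9^3 − 30·9^2 = 1944).
min ATC = 1944/9 + 102 − 30·9 + 3·9^2 = $291. That is the break-even price.
For $27 ≤ P < $291 the firm produces at a loss; below $27 it shuts down.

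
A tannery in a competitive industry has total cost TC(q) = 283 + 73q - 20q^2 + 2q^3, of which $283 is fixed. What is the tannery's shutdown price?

$23 per unit

The firm shuts down when price falls below the minimum of average variable cost. AVC = VC/q = 73 - 20q + 2q^2.
At the minimum of AVC, MC = AVC. MC = 73 - 40q + 6q^2; setting MC = AVC gives 4q^2 - 20q = 0, so q = 5. min AVC = 23.
So the shutdown price is $23.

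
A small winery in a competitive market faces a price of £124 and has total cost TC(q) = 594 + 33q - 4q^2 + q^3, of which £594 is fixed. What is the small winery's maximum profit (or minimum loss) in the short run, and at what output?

AVC = 33 - 4q + q^2; min AVC = £29 at q = 2. Since P = £124 ≥ min AVC, the firm produces.
With MC = 33 - 8q + 3q^2, P = MC on the upward-sloping part at q* = 7.
TR = 124·7 = 868. TC = 594 + 378 = 972. Profit = 868 − 972 = -£104.
Shutting down would mean losing the fixed cost of £594, so operating at a loss of £104 is better by £490.

Profit = -£104 at q = 7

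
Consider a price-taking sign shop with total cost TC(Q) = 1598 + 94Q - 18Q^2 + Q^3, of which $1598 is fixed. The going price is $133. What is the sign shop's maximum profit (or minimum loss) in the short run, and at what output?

AVC = 94 - 18Q + Q^2 has its minimum $13 at Q = 9; price $133 clears that bar, so the firm operates.
With MC = 94 - 36Q + 3Q^2, P = MC on the upward-sloping part at Q* = 13.
TR = 133·13 = 1729. TC = 1598 + 377 = 1975. Profit = 1729 − 1975 = -$246.
That loss of $246 beats the $1598 the firm would lose by shutting down; producing recovers $1352 of fixed cost.

Profit = -$246 at Q = 13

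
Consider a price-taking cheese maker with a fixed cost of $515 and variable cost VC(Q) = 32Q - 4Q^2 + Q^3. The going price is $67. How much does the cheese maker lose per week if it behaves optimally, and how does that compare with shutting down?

AVC = 32 - 4Q + Q^2 has its minimum $28 at Q = 2; price $67 clears that bar, so the firm operates.
With MC = 32 - 8Q + 3Q^2, P = MC on the upward-sloping part at Q* = 5.
TR = 67·5 = 335. TC = 515 + 185 = 700. Profit = 335 − 700 = -$365.
By producing, the firm covers all variable cost plus $150 of fixed cost; shutting down would lose the full $515.

Profit = -$365 at Q = 5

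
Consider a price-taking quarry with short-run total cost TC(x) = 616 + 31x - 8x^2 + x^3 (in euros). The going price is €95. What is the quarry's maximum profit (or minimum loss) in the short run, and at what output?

Profit = -€104 at x = 8

AVC = 31 - 8x + x^2 has its minimum €15 at x = 4; price €95 clears that bar, so the firm operates.
MC = 31 - 16x + 3x^2. Setting P = MC and taking the root on the rising branch gives x* = 8.
TR = 95·8 = 760. TC = 616 + 248 = 864. Profit = 760 − 864 = -€104.
By producing, the firm covers all variable cost plus €512 of fixed cost; shutting down would lose the full €616.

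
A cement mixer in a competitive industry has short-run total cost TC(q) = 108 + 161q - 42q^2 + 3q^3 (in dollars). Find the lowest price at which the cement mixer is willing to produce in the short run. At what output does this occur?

$14 per unit, at q = 7

The shutdown price is the minimum of AVC. VC = 161q - 42q^2 + 3q^3, so AVC = 161 - 42q + 3q^2.
dAVC/dq = -42 + 6q = 0 gives q = 7. min AVC = 161 - 42·7 + 3·7^2 = 14.
The firm shuts down for any P below $14.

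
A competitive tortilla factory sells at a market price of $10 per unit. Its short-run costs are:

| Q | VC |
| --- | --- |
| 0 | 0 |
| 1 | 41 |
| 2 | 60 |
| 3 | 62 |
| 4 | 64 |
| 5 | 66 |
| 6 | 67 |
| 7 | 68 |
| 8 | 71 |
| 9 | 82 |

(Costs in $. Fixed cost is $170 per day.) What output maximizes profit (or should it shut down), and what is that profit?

Q = 8; profit = -$161

Compute π = P·Q − TC at each output: Q=0: -170; Q=1: -201; Q=2: -210; Q=3: -202; Q=4: -194; Q=5: -186; Q=6: -177; Q=7: -168; Q=8: -161; Q=9: -162.
Profit is maximized at Q = 8. AVC there is 71/8 = $8.88 ≤ P, so producing beats shutting down (which would give -$170).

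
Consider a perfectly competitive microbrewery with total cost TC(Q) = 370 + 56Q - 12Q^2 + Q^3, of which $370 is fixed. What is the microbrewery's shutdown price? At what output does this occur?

$20 per unit, at Q = 6

Short-run supply begins at min AVC. From VC = 56Q - 12Q^2 + Q^3, AVC = 56 - 12Q + Q^2.
At the minimum of AVC, MC = AVC. MC = 56 - 24Q + 3Q^2; setting MC = AVC gives 2Q^2 - 12Q = 0, so Q = 6. min AVC = 20.
So the shutdown price is $20.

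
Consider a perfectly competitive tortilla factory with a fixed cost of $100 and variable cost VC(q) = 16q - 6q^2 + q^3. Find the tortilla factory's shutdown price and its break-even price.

Shutdown price = min AVC. AVC = 16 - 6q + q^2, with vertex at q = 3 and minimum $7.
ATC = 100/q + 16 - 6q + q^2. Setting dATC/dq = −100/q^2 − 6 + 2q = 0 gives q = 5 (since 2·5^3 − 6·5^2 = 100).
min ATC = 100/5 + 16 − 6·5 + 5^2 = $31. That is the break-even price.
For $7 ≤ P < $31 the firm produces at a loss; below $7 it shuts down.

Shutdown price = $7; break-even price = $31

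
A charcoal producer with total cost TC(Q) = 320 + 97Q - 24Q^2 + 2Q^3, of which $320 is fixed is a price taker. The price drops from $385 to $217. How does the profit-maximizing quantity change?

MC = 97 - 48Q + 6Q^2; the shutdown threshold is min AVC = $25 (at Q = 6).
At P = $385 ≥ min AVC, set P = MC on the rising branch: Q = 12.
At P = $217 ≥ min AVC, set P = MC: Q = 10. The firm stays open but cuts output.

Output falls from 12 to 10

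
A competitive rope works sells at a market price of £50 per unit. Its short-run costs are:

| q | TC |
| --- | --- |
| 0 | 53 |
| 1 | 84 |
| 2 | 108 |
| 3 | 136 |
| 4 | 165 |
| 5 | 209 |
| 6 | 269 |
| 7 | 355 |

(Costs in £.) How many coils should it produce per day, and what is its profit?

Profit at each row (π = 50q − TC): q=0: -53; q=1: -34; q=2: -8; q=3: 14; q=4: 35; q=5: 41; q=6: 31; q=7: -5.
Profit is maximized at q = 5. AVC there is 156/5 = £31.20 ≤ P, so producing beats shutting down (which would give -£53).

q = 5; profit = £41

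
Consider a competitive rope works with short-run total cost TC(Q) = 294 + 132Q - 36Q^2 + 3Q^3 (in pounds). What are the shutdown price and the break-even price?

Shutdown price = £24; break-even price = £69

Shutdown price = min AVC. AVC = 132 - 36Q + 3Q^2, with vertex at Q = 6 and minimum £24.
ATC = 294/Q + 132 - 36Q + 3Q^2. Setting dATC/dQ = −294/Q^2 − 36 + 6Q = 0 gives Q = 7 (since 6·7^3 − 36·7^2 = 294).
min ATC = 294/7 + 132 − 36·7 + 3·7^2 = £69. That is the break-even price.
Between these two prices the firm operates at a loss; above £69 it earns a profit.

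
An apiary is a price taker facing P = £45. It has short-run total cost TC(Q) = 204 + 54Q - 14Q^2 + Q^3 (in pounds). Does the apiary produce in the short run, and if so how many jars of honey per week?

Variable cost is VC = 54Q - 14Q^2 + Q^3, so AVC = VC/Q = 54 - 14Q + Q^2 and MC = dTC/dQ = 54 - 28Q + 3Q^2.
The AVC parabola has its vertex at Q = 14/2 = 7, where AVC = 54 - 14·7 + 7^2 = £5.
Because £45 ≥ £5, revenue can cover variable cost; the firm operates.
P = MC gives 9 - 28Q + 3Q^2 = 0, with roots 1/3 and 9. Take the larger (rising MC): Q* = 9.
Check: AVC at Q = 9 is £9 ≤ P, so revenue covers variable cost.
Profit = P·Q − TC = 45·9 − 285 = £120.

Produce at Q = 9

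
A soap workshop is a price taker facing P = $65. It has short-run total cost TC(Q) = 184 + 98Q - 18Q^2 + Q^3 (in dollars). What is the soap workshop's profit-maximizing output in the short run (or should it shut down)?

Produce at Q = 11

Variable cost is VC = 98Q - 18Q^2 + Q^3, so AVC = VC/Q = 98 - 18Q + Q^2 and MC = dTC/dQ = 98 - 36Q + 3Q^2.
AVC is minimized where dAVC/dQ = -18 + 2Q = 0, at Q = 9; min AVC = 98 - 18·9 + 9^2 = $17.
P = $65 exceeds min AVC = $17, so the firm stays open.
P = MC gives 33 - 36Q + 3Q^2 = 0, with roots 1 and 11. Take the larger (rising MC): Q* = 11.
Check: AVC at Q = 11 is $21 ≤ P, so revenue covers variable cost.
Profit = P·Q − TC = 65·11 − 415 = $300.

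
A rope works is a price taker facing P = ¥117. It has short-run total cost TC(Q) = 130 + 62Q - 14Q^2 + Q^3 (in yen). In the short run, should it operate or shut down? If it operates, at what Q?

From TC, MC = TC'(Q) = 62 - 28Q + 3Q^2 and AVC = VC/Q = 62 - 14Q + Q^2.
The AVC parabola has its vertex at Q = 14/2 = 7, where AVC = 62 - 14·7 + 7^2 = ¥13.
P = ¥117 exceeds min AVC = ¥13, so the firm stays open.
P = MC gives -55 - 28Q + 3Q^2 = 0, with roots -5/3 and 11. Take the larger (rising MC): Q* = 11.
Check: AVC at Q = 11 is ¥29 ≤ P, so revenue covers variable cost.
Profit = P·Q − TC = 117·11 − 449 = ¥838.

Produce at Q = 11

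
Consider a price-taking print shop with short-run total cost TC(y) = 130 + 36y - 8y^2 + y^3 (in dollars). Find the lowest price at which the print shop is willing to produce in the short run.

The firm shuts down when price falls below the minimum of average variable cost. AVC = VC/y = 36 - 8y + y^2.
At the minimum of AVC, MC = AVC. MC = 36 - 16y + 3y^2; setting MC = AVC gives 2y^2 - 8y = 0, so y = 4. min AVC = 20.
So the shutdown price is $20.

$20 per unit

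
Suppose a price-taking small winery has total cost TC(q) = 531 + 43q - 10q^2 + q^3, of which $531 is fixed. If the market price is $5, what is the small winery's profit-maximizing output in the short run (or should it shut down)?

From TC, MC = TC'(q) = 43 - 20q + 3q^2 and AVC = VC/q = 43 - 10q + q^2.
AVC hits its minimum where MC = AVC, at q = 5, giving min AVC = 43 - 10·5 + 5^2 = $18.
Since P = $5 < min AVC = $18, price fails to cover variable cost at any output.
Shutting down limits the loss to fixed cost, $531.

Shut down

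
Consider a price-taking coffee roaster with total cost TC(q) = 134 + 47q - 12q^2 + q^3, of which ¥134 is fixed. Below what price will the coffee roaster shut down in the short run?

¥11 per unit

The shutdown price is the minimum of AVC. VC = 47q - 12q^2 + q^3, so AVC = 47 - 12q + q^2.
dAVC/dq = -12 + 2q = 0 gives q = 6. min AVC = 47 - 12·6 + 6^2 = 11.
So the shutdown price is ¥11.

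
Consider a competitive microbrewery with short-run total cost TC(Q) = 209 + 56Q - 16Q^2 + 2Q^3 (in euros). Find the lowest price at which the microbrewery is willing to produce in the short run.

The firm shuts down when price falls below the minimum of average variable cost. AVC = VC/Q = 56 - 16Q + 2Q^2.
At the minimum of AVC, MC = AVC. MC = 56 - 32Q + 6Q^2; setting MC = AVC gives 4Q^2 - 16Q = 0, so Q = 4. min AVC = 24.
For P < €24 the firm produces nothing.

€24 per unit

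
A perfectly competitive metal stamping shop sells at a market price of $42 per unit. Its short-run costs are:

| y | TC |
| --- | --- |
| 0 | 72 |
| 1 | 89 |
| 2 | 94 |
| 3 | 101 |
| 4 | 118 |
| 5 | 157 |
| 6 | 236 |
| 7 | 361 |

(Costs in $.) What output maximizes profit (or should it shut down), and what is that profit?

y = 5; profit = $53

Tabulate TR − TC: y=0: -72; y=1: -47; y=2: -10; y=3: 25; y=4: 50; y=5: 53; y=6: 16; y=7: -67.
Profit is maximized at y = 5. AVC there is 85/5 = $17 ≤ P, so producing beats shutting down (which would give -$72).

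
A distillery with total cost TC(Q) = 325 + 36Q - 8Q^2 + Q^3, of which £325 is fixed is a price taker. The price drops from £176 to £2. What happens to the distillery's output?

MC = 36 - 16Q + 3Q^2; the shutdown threshold is min AVC = £20 (at Q = 4).
At P = £176 ≥ min AVC, set P = MC on the rising branch: Q = 10.
At P = £2 < min AVC = £20, price no longer covers variable cost at any output, so the firm shuts down: Q = 0.

Output falls from 10 to 0 (the firm shuts down)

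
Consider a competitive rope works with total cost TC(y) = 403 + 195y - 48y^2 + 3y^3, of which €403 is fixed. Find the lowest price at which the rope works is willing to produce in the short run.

€3 per unit

The shutdown price is the minimum of AVC. VC = 195y - 48y^2 + 3y^3, so AVC = 195 - 48y + 3y^2.
dAVC/dy = -48 + 6y = 0 gives y = 8. min AVC = 195 - 48·8 + 3·8^2 = 3.
The firm shuts down for any P below €3.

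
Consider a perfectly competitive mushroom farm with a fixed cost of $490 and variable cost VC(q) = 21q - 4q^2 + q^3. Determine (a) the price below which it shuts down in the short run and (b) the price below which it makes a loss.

AVC = 21 - 4q + q^2; minimized at q = 2, giving min AVC = $17. That is the shutdown price.
ATC = 490/q + 21 - 4q + q^2. Setting dATC/dq = −490/q^2 − 4 + 2q = 0 gives q = 7 (since 2·7^3 − 4·7^2 = 490).
min ATC = 490/7 + 21 − 4·7 + 7^2 = $112. That is the break-even price.
For $17 ≤ P < $112 the firm produces at a loss; below $17 it shuts down.

Shutdown price = $17; break-even price = $112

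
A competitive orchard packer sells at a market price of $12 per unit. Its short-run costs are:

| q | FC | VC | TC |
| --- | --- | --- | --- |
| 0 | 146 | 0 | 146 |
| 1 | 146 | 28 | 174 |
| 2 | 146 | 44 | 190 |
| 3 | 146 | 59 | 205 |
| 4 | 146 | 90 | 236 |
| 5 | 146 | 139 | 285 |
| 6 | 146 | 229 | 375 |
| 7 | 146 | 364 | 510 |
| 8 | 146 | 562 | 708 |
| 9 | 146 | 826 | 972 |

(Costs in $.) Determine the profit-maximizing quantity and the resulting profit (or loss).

Compute π = P·q − TC at each output: q=0: -146; q=1: -162; q=2: -166; q=3: -169; q=4: -188; q=5: -225; q=6: -303; q=7: -426; q=8: -612; q=9: -864.
Profit is highest at q = 0. Equivalently, the lowest AVC in the table is 59/3 ≈ $19.67 at q = 3, and P = $12 falls below it — price never covers variable cost, so the firm shuts down and loses only its fixed cost.

q = 0 (shut down); profit = -$146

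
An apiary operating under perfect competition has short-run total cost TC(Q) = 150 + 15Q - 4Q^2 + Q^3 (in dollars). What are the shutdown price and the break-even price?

Shutdown price = $11; break-even price = $50

Shutdown price = min AVC. AVC = 15 - 4Q + Q^2, with vertex at Q = 2 and minimum $11.
ATC = 150/Q + 15 - 4Q + Q^2. Setting dATC/dQ = −150/Q^2 − 4 + 2Q = 0 gives Q = 5 (since 2·5^3 − 4·5^2 = 150).
min ATC = 150/5 + 15 − 4·5 + 5^2 = $50. That is the break-even price.
For $11 ≤ P < $50 the firm produces at a loss; below $11 it shuts down.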